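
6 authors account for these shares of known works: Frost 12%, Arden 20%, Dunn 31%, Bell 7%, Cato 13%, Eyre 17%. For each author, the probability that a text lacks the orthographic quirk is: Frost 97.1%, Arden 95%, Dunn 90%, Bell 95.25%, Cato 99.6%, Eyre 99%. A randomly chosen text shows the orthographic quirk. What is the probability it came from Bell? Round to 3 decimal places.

0.066

Taking complements, P(quirk | each) = Frost 0.029, Arden 0.05, Dunn 0.1, Bell 0.0475, Cato 0.004, Eyre 0.01.
Unnormalized posteriors (prior × likelihood):
  Frost: 0.12 × 0.029 = 0.00348
  Arden: 0.2 × 0.05 = 0.01
  Dunn: 0.31 × 0.1 = 0.031
  Bell: 0.07 × 0.0475 = 0.003325
  Cato: 0.13 × 0.004 = 0.00052
  Eyre: 0.17 × 0.01 = 0.0017
Total = 0.050025.
P(Bell | evidence) = 0.003325 / 0.050025 ≈ 0.066.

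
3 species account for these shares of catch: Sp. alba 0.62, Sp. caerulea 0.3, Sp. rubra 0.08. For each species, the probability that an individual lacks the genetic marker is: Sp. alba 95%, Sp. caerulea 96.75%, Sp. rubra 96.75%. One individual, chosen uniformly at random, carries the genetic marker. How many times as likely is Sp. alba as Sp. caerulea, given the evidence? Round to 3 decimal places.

3.179

Taking complements, P(marker | each) = Sp. alba 0.05, Sp. caerulea 0.0325, Sp. rubra 0.0325.
By Bayes' rule, posterior ∝ prior × likelihood:
  Sp. alba: 0.62 × 0.05 = 0.031
  Sp. caerulea: 0.3 × 0.0325 = 0.00975
  Sp. rubra: 0.08 × 0.0325 = 0.0026
Sum = 0.04335.
The ratio is 0.031 / 0.00975 (the normalizer cancels) = 3.179.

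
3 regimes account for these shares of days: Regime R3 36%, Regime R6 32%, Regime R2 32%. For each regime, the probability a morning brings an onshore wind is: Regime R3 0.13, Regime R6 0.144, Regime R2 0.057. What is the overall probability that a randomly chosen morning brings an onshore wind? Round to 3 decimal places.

0.111

By Bayes' rule, posterior ∝ prior × likelihood:
  Regime R3: 0.36 × 0.13 = 0.0468
  Regime R6: 0.32 × 0.144 = 0.04608
  Regime R2: 0.32 × 0.057 = 0.01824
P(onshore) = 0.0468 + 0.04608 + 0.01824 = 0.11112 → 0.111.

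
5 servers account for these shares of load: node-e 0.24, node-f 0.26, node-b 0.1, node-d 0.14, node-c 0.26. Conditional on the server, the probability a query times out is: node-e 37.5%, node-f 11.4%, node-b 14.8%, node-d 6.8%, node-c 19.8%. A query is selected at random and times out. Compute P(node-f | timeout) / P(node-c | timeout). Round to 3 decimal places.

0.576

Unnormalized posteriors (prior × likelihood):
  node-e: 0.24 × 0.375 = 0.09
  node-f: 0.26 × 0.114 = 0.02964
  node-b: 0.1 × 0.148 = 0.0148
  node-d: 0.14 × 0.068 = 0.00952
  node-c: 0.26 × 0.198 = 0.05148
Total = 0.19544.
The ratio is 0.02964 / 0.05148 (the normalizer cancels) = 0.576.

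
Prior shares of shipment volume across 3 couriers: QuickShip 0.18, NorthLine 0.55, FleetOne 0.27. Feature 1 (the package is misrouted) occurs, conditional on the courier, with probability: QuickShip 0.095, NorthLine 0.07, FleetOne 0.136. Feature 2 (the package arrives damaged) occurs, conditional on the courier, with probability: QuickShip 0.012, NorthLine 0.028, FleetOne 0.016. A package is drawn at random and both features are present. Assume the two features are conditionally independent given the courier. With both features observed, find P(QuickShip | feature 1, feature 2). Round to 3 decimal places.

Compute prior × likelihood for every hypothesis:
  QuickShip: 0.18 × 0.095 × 0.012 = 0.0002052
  NorthLine: 0.55 × 0.07 × 0.028 = 0.001078
  FleetOne: 0.27 × 0.136 × 0.016 = 0.00058752
Normalizing constant = 0.00187072.
P(QuickShip | evidence) = 0.0002052 / 0.00187072 ≈ 0.110.

0.110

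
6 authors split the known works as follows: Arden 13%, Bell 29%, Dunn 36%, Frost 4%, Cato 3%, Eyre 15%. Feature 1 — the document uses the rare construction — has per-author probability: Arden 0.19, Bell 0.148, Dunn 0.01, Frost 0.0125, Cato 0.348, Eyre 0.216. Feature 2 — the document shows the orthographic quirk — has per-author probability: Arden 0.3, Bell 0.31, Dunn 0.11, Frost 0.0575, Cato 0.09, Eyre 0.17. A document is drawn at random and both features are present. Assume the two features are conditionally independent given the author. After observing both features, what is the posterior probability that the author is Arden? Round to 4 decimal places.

0.2686

Unnormalized posteriors (prior × likelihood):
  Arden: 0.13 × 0.19 × 0.3 = 0.00741
  Bell: 0.29 × 0.148 × 0.31 = 0.0133052
  Dunn: 0.36 × 0.01 × 0.11 = 0.000396
  Frost: 0.04 × 0.0125 × 0.0575 = 0.00002875
  Cato: 0.03 × 0.348 × 0.09 = 0.0009396
  Eyre: 0.15 × 0.216 × 0.17 = 0.005508
Normalizing constant = 0.02758755.
P(Arden | evidence) = 0.00741 / 0.02758755 ≈ 0.2686.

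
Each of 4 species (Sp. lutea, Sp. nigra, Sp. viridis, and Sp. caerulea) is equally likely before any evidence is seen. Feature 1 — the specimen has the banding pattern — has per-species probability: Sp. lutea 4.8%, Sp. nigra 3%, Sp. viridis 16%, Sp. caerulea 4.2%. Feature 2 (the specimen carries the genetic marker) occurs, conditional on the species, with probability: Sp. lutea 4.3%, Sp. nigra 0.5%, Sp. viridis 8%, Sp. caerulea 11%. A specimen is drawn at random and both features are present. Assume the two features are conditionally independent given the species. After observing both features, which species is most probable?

Since the prior is uniform, the posterior is proportional to the likelihood:
  Sp. lutea: 0.048 × 0.043 = 0.002064
  Sp. nigra: 0.03 × 0.005 = 0.00015
  Sp. viridis: 0.16 × 0.08 = 0.0128
  Sp. caerulea: 0.042 × 0.11 = 0.00462
Total = 0.019634.
Largest term belongs to Sp. viridis, so Sp. viridis is most probable.

Sp. viridis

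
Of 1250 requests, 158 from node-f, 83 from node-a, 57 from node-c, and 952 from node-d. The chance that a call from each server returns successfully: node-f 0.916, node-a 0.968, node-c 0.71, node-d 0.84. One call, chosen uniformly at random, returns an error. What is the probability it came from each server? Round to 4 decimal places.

Taking complements, P(error | each) = node-f 0.084, node-a 0.032, node-c 0.29, node-d 0.16.
Unnormalized posteriors (prior × likelihood):
  node-f: 0.1264 × 0.084 = 0.0106176
  node-a: 0.0664 × 0.032 = 0.0021248
  node-c: 0.0456 × 0.29 = 0.013224
  node-d: 0.7616 × 0.16 = 0.121856
Sum = 0.1478224.
P(node-f | error) = 0.0106176/0.1478224 ≈ 0.0718
P(node-a | error) = 0.0021248/0.1478224 ≈ 0.0144
P(node-c | error) = 0.013224/0.1478224 ≈ 0.0895
P(node-d | error) = 0.121856/0.1478224 ≈ 0.8243

node-f 0.0718, node-a 0.0144, node-c 0.0895, node-d 0.8243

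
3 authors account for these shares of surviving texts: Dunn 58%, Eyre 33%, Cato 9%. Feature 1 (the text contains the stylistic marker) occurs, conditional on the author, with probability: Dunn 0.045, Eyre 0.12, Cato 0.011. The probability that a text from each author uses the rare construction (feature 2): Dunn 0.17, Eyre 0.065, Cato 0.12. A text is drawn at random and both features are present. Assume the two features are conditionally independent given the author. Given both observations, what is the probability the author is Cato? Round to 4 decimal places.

0.0167

Compute prior × likelihood for every hypothesis:
  Dunn: 0.58 × 0.045 × 0.17 = 0.004437
  Eyre: 0.33 × 0.12 × 0.065 = 0.002574
  Cato: 0.09 × 0.011 × 0.12 = 0.0001188
Total = 0.0071298.
P(Cato | evidence) = 0.0001188 / 0.0071298 ≈ 0.0167.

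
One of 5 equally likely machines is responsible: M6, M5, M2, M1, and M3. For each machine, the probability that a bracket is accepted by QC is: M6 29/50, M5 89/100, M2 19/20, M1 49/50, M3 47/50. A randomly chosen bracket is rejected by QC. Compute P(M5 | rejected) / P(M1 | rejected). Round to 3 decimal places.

5.500

Taking complements, P(rejected | each) = M6 0.42, M5 0.11, M2 0.05, M1 0.02, M3 0.06.
Since the prior is uniform, the posterior is proportional to the likelihood:
  M6: 0.42
  M5: 0.11
  M2: 0.05
  M1: 0.02
  M3: 0.06
Normalizing constant = 0.66.
The ratio is 0.11 / 0.02 (the normalizer cancels) = 5.500.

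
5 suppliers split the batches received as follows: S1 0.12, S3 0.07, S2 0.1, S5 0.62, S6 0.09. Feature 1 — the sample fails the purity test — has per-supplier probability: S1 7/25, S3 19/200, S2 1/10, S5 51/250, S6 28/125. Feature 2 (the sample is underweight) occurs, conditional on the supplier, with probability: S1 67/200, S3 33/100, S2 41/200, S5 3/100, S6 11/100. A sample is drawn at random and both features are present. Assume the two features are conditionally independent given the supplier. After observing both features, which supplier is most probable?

Prior × likelihood for each hypothesis:
  S1: 0.12 × 0.28 × 0.335 = 0.011256
  S3: 0.07 × 0.095 × 0.33 = 0.0021945
  S2: 0.1 × 0.1 × 0.205 = 0.00205
  S5: 0.62 × 0.204 × 0.03 = 0.0037944
  S6: 0.09 × 0.224 × 0.11 = 0.0022176
Total = 0.0215125.
Largest term belongs to S1, so S1 is most probable.

S1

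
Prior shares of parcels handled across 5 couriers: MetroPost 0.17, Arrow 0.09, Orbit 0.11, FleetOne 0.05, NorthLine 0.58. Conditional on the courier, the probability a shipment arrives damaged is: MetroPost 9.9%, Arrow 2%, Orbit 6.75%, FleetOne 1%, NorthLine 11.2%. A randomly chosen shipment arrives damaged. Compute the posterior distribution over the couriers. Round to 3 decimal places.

MetroPost 0.184, Arrow 0.020, Orbit 0.081, FleetOne 0.005, NorthLine 0.710

Unnormalized posteriors (prior × likelihood):
  MetroPost: 0.17 × 0.099 = 0.01683
  Arrow: 0.09 × 0.02 = 0.0018
  Orbit: 0.11 × 0.0675 = 0.007425
  FleetOne: 0.05 × 0.01 = 0.0005
  NorthLine: 0.58 × 0.112 = 0.06496
Sum = 0.091515.
P(MetroPost | damaged) = 0.01683/0.091515 ≈ 0.184
P(Arrow | damaged) = 0.0018/0.091515 ≈ 0.020
P(Orbit | damaged) = 0.007425/0.091515 ≈ 0.081
P(FleetOne | damaged) = 0.0005/0.091515 ≈ 0.005
P(NorthLine | damaged) = 0.06496/0.091515 ≈ 0.710
(Check: 0.184+0.020+0.081+0.005+0.710 = 1.000.)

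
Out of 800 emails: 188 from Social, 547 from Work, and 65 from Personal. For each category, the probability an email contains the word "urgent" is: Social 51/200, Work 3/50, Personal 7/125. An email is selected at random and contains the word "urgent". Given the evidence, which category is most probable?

Prior × likelihood for each hypothesis:
  Social: 0.235 × 0.255 = 0.059925
  Work: 0.68375 × 0.06 = 0.041025
  Personal: 0.08125 × 0.056 = 0.00455
Total = 0.1055.
Largest term belongs to Social, so Social is most probable.

Social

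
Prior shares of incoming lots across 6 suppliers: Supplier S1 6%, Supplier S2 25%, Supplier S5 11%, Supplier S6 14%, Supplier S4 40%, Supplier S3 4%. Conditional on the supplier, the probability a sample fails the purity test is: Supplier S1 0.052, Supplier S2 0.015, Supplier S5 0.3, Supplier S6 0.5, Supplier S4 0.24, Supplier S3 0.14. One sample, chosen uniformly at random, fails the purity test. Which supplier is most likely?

Prior × likelihood for each hypothesis:
  Supplier S1: 0.06 × 0.052 = 0.00312
  Supplier S2: 0.25 × 0.015 = 0.00375
  Supplier S5: 0.11 × 0.3 = 0.033
  Supplier S6: 0.14 × 0.5 = 0.07
  Supplier S4: 0.4 × 0.24 = 0.096
  Supplier S3: 0.04 × 0.14 = 0.0056
Total = 0.21147.
Largest term belongs to Supplier S4, so Supplier S4 is most probable.

Supplier S4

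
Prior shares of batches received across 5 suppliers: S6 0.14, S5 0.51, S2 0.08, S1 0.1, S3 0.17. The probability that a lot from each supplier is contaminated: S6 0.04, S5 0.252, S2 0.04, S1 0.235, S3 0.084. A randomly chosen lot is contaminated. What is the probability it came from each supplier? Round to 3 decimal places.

Compute prior × likelihood for every hypothesis:
  S6: 0.14 × 0.04 = 0.0056
  S5: 0.51 × 0.252 = 0.12852
  S2: 0.08 × 0.04 = 0.0032
  S1: 0.1 × 0.235 = 0.0235
  S3: 0.17 × 0.084 = 0.01428
Normalizing constant = 0.1751.
P(S6 | contaminated) = 0.0056/0.1751 ≈ 0.032
P(S5 | contaminated) = 0.12852/0.1751 ≈ 0.734
P(S2 | contaminated) = 0.0032/0.1751 ≈ 0.018
P(S1 | contaminated) = 0.0235/0.1751 ≈ 0.134
P(S3 | contaminated) = 0.01428/0.1751 ≈ 0.082

S6 0.032, S5 0.734, S2 0.018, S1 0.134, S3 0.082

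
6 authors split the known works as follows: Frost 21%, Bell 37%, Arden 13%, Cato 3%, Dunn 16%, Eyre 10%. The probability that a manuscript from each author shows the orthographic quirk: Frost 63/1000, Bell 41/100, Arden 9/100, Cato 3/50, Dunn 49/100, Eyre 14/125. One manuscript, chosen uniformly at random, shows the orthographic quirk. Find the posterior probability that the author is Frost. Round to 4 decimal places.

0.0494

By Bayes' rule, posterior ∝ prior × likelihood:
  Frost: 0.21 × 0.063 = 0.01323
  Bell: 0.37 × 0.41 = 0.1517
  Arden: 0.13 × 0.09 = 0.0117
  Cato: 0.03 × 0.06 = 0.0018
  Dunn: 0.16 × 0.49 = 0.0784
  Eyre: 0.1 × 0.112 = 0.0112
Sum = 0.26803.
P(Frost | evidence) = 0.01323 / 0.26803 ≈ 0.0494.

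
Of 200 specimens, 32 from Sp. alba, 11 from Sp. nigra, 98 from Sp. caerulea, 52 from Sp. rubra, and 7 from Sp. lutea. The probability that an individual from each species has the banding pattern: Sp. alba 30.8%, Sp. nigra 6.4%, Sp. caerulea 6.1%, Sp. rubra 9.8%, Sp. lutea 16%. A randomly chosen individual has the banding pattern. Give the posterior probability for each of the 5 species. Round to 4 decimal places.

Sp. alba 0.4332, Sp. nigra 0.0309, Sp. caerulea 0.2627, Sp. rubra 0.2240, Sp. lutea 0.0492

Compute prior × likelihood for every hypothesis:
  Sp. alba: 0.16 × 0.308 = 0.04928
  Sp. nigra: 0.055 × 0.064 = 0.00352
  Sp. caerulea: 0.49 × 0.061 = 0.02989
  Sp. rubra: 0.26 × 0.098 = 0.02548
  Sp. lutea: 0.035 × 0.16 = 0.0056
Normalizing constant = 0.11377.
P(Sp. alba | banded) = 0.04928/0.11377 ≈ 0.4332
P(Sp. nigra | banded) = 0.00352/0.11377 ≈ 0.0309
P(Sp. caerulea | banded) = 0.02989/0.11377 ≈ 0.2627
P(Sp. rubra | banded) = 0.02548/0.11377 ≈ 0.2240
P(Sp. lutea | banded) = 0.0056/0.11377 ≈ 0.0492
(Check: 0.4332+0.0309+0.2627+0.2240+0.0492 = 1.0000.)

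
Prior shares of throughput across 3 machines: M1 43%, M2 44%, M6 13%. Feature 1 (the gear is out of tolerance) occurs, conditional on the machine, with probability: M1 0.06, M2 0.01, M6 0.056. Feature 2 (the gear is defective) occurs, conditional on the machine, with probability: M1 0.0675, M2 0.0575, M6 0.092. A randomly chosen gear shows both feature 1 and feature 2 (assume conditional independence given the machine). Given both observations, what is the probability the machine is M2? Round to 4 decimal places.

Unnormalized posteriors (prior × likelihood):
  M1: 0.43 × 0.06 × 0.0675 = 0.0017415
  M2: 0.44 × 0.01 × 0.0575 = 0.000253
  M6: 0.13 × 0.056 × 0.092 = 0.00066976
Sum = 0.00266426.
P(M2 | evidence) = 0.000253 / 0.00266426 ≈ 0.0950.

0.0950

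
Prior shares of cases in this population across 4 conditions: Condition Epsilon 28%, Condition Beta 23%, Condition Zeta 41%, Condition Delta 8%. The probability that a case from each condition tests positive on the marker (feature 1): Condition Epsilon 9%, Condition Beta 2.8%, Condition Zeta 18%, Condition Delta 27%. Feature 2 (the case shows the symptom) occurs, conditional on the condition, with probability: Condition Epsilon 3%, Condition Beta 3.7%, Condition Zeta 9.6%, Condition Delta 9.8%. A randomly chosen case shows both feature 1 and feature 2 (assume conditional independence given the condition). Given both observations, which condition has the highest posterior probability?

Condition Zeta

Compute prior × likelihood for every hypothesis:
  Condition Epsilon: 0.28 × 0.09 × 0.03 = 0.000756
  Condition Beta: 0.23 × 0.028 × 0.037 = 0.00023828
  Condition Zeta: 0.41 × 0.18 × 0.096 = 0.0070848
  Condition Delta: 0.08 × 0.27 × 0.098 = 0.0021168
Sum = 0.01019588.
Largest term belongs to Condition Zeta, so Condition Zeta is most probable.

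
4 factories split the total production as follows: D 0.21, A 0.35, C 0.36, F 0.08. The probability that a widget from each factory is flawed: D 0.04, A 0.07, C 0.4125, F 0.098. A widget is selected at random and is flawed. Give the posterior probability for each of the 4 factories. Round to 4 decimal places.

D 0.0444, A 0.1295, C 0.7847, F 0.0414

Compute prior × likelihood for every hypothesis:
  D: 0.21 × 0.04 = 0.0084
  A: 0.35 × 0.07 = 0.0245
  C: 0.36 × 0.4125 = 0.1485
  F: 0.08 × 0.098 = 0.00784
Normalizing constant = 0.18924.
P(D | flawed) = 0.0084/0.18924 ≈ 0.0444
P(A | flawed) = 0.0245/0.18924 ≈ 0.1295
P(C | flawed) = 0.1485/0.18924 ≈ 0.7847
P(F | flawed) = 0.00784/0.18924 ≈ 0.0414
(Check: 0.0444+0.1295+0.7847+0.0414 = 1.0000.)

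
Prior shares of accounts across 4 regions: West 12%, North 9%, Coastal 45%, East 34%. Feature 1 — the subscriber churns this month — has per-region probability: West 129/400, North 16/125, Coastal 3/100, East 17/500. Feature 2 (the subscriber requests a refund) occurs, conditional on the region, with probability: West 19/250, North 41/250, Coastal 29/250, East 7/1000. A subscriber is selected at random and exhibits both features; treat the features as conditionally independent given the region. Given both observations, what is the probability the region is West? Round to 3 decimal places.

0.454

Prior × likelihood for each hypothesis:
  West: 0.12 × 0.3225 × 0.076 = 0.0029412
  North: 0.09 × 0.128 × 0.164 = 0.00188928
  Coastal: 0.45 × 0.03 × 0.116 = 0.001566
  East: 0.34 × 0.034 × 0.007 = 0.00008092
Sum = 0.0064774.
P(West | evidence) = 0.0029412 / 0.0064774 ≈ 0.454.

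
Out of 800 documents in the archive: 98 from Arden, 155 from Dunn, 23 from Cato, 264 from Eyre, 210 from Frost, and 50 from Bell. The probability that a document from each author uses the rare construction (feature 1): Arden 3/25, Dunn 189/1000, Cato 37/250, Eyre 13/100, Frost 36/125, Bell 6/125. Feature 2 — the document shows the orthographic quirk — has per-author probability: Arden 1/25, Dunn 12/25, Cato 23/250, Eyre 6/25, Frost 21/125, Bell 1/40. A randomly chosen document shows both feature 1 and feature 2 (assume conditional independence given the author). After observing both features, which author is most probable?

Dunn

Prior × likelihood for each hypothesis:
  Arden: 0.1225 × 0.12 × 0.04 = 0.000588
  Dunn: 0.19375 × 0.189 × 0.48 = 0.017577
  Cato: 0.02875 × 0.148 × 0.092 = 0.00039146
  Eyre: 0.33 × 0.13 × 0.24 = 0.010296
  Frost: 0.2625 × 0.288 × 0.168 = 0.0127008
  Bell: 0.0625 × 0.048 × 0.025 = 0.000075
Normalizing constant = 0.04162826.
Largest term belongs to Dunn, so Dunn is most probable.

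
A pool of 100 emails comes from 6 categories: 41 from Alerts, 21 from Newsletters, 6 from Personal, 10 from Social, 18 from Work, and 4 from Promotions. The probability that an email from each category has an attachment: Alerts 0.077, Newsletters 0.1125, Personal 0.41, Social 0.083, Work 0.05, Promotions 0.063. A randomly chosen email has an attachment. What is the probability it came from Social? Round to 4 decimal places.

0.0833

Unnormalized posteriors (prior × likelihood):
  Alerts: 0.41 × 0.077 = 0.03157
  Newsletters: 0.21 × 0.1125 = 0.023625
  Personal: 0.06 × 0.41 = 0.0246
  Social: 0.1 × 0.083 = 0.0083
  Work: 0.18 × 0.05 = 0.009
  Promotions: 0.04 × 0.063 = 0.00252
Normalizing constant = 0.099615.
P(Social | evidence) = 0.0083 / 0.099615 ≈ 0.0833.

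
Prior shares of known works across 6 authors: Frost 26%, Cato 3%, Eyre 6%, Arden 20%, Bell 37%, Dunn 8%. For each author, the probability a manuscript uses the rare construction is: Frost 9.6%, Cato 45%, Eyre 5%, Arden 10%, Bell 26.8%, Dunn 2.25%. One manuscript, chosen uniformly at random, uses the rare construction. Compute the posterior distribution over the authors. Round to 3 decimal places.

Unnormalized posteriors (prior × likelihood):
  Frost: 0.26 × 0.096 = 0.02496
  Cato: 0.03 × 0.45 = 0.0135
  Eyre: 0.06 × 0.05 = 0.003
  Arden: 0.2 × 0.1 = 0.02
  Bell: 0.37 × 0.268 = 0.09916
  Dunn: 0.08 × 0.0225 = 0.0018
Total = 0.16242.
P(Frost | rare-form) = 0.02496/0.16242 ≈ 0.154
P(Cato | rare-form) = 0.0135/0.16242 ≈ 0.083
P(Eyre | rare-form) = 0.003/0.16242 ≈ 0.018
P(Arden | rare-form) = 0.02/0.16242 ≈ 0.123
P(Bell | rare-form) = 0.09916/0.16242 ≈ 0.611
P(Dunn | rare-form) = 0.0018/0.16242 ≈ 0.011

Frost 0.154, Cato 0.083, Eyre 0.018, Arden 0.123, Bell 0.611, Dunn 0.011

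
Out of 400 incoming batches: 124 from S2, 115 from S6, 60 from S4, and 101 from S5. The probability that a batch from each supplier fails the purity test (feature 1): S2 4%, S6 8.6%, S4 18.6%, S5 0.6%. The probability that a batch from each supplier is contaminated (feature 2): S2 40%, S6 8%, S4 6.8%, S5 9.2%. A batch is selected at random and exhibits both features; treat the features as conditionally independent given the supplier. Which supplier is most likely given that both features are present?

S2

Compute prior × likelihood for every hypothesis:
  S2: 0.31 × 0.04 × 0.4 = 0.00496
  S6: 0.2875 × 0.086 × 0.08 = 0.001978
  S4: 0.15 × 0.186 × 0.068 = 0.0018972
  S5: 0.2525 × 0.006 × 0.092 = 0.00013938
Sum = 0.00897458.
Largest term belongs to S2, so S2 is most probable.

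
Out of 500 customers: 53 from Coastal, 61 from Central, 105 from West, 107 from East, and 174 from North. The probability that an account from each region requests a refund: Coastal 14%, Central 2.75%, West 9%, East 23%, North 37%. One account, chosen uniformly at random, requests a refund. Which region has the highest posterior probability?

Compute prior × likelihood for every hypothesis:
  Coastal: 0.106 × 0.14 = 0.01484
  Central: 0.122 × 0.0275 = 0.003355
  West: 0.21 × 0.09 = 0.0189
  East: 0.214 × 0.23 = 0.04922
  North: 0.348 × 0.37 = 0.12876
Total = 0.215075.
Largest term belongs to North, so North is most probable.

North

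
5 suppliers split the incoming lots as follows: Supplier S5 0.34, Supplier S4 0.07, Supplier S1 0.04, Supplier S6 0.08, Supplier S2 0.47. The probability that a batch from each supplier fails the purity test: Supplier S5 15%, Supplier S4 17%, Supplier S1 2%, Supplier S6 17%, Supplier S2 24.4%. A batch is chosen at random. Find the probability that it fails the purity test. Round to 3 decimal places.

Unnormalized posteriors (prior × likelihood):
  Supplier S5: 0.34 × 0.15 = 0.051
  Supplier S4: 0.07 × 0.17 = 0.0119
  Supplier S1: 0.04 × 0.02 = 0.0008
  Supplier S6: 0.08 × 0.17 = 0.0136
  Supplier S2: 0.47 × 0.244 = 0.11468
P(off-spec) = 0.051 + 0.0119 + 0.0008 + 0.0136 + 0.11468 = 0.19198 → 0.192.

0.192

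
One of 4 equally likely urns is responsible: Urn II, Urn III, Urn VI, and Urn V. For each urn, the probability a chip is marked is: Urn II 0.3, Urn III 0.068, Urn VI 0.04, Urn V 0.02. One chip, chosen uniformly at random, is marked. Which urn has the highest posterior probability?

Since the prior is uniform, the posterior is proportional to the likelihood:
  Urn II: 0.3
  Urn III: 0.068
  Urn VI: 0.04
  Urn V: 0.02
Normalizing constant = 0.428.
Largest term belongs to Urn II, so Urn II is most probable.

Urn II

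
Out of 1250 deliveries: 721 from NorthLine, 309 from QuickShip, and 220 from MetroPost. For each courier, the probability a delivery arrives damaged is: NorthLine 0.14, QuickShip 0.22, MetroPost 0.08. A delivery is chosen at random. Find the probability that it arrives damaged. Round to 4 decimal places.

0.1492

Prior × likelihood for each hypothesis:
  NorthLine: 0.5768 × 0.14 = 0.080752
  QuickShip: 0.2472 × 0.22 = 0.054384
  MetroPost: 0.176 × 0.08 = 0.01408
P(damaged) = 0.080752 + 0.054384 + 0.01408 = 0.149216 → 0.1492.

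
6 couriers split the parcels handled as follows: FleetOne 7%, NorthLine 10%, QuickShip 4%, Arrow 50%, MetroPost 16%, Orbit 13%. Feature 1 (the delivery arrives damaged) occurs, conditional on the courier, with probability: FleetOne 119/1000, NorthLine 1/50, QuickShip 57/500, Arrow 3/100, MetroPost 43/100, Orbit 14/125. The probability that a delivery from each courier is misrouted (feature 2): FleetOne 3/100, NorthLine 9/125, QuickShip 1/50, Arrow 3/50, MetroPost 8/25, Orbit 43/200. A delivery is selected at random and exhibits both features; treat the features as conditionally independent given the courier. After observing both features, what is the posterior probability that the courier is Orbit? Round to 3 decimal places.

0.118

Prior × likelihood for each hypothesis:
  FleetOne: 0.07 × 0.119 × 0.03 = 0.0002499
  NorthLine: 0.1 × 0.02 × 0.072 = 0.000144
  QuickShip: 0.04 × 0.114 × 0.02 = 0.0000912
  Arrow: 0.5 × 0.03 × 0.06 = 0.0009
  MetroPost: 0.16 × 0.43 × 0.32 = 0.022016
  Orbit: 0.13 × 0.112 × 0.215 = 0.0031304
Sum = 0.0265315.
P(Orbit | evidence) = 0.0031304 / 0.0265315 ≈ 0.118.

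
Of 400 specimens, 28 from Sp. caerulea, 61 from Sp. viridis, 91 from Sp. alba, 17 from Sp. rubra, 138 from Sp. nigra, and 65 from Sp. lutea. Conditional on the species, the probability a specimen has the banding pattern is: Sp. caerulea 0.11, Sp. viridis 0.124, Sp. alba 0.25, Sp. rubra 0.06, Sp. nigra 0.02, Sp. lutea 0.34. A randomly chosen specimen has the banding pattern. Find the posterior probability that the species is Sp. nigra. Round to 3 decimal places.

0.047

Compute prior × likelihood for every hypothesis:
  Sp. caerulea: 0.07 × 0.11 = 0.0077
  Sp. viridis: 0.1525 × 0.124 = 0.01891
  Sp. alba: 0.2275 × 0.25 = 0.056875
  Sp. rubra: 0.0425 × 0.06 = 0.00255
  Sp. nigra: 0.345 × 0.02 = 0.0069
  Sp. lutea: 0.1625 × 0.34 = 0.05525
Normalizing constant = 0.148185.
P(Sp. nigra | evidence) = 0.0069 / 0.148185 ≈ 0.047.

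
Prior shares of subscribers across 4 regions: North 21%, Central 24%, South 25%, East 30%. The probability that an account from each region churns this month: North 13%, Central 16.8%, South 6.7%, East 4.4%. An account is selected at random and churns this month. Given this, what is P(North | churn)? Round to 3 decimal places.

Unnormalized posteriors (prior × likelihood):
  North: 0.21 × 0.13 = 0.0273
  Central: 0.24 × 0.168 = 0.04032
  South: 0.25 × 0.067 = 0.01675
  East: 0.3 × 0.044 = 0.0132
Total = 0.09757.
P(North | evidence) = 0.0273 / 0.09757 ≈ 0.280.

0.280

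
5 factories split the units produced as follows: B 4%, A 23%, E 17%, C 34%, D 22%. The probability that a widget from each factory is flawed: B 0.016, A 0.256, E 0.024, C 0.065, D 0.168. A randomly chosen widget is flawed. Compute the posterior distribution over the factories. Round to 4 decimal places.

Compute prior × likelihood for every hypothesis:
  B: 0.04 × 0.016 = 0.00064
  A: 0.23 × 0.256 = 0.05888
  E: 0.17 × 0.024 = 0.00408
  C: 0.34 × 0.065 = 0.0221
  D: 0.22 × 0.168 = 0.03696
Sum = 0.12266.
P(B | flawed) = 0.00064/0.12266 ≈ 0.0052
P(A | flawed) = 0.05888/0.12266 ≈ 0.4800
P(E | flawed) = 0.00408/0.12266 ≈ 0.0333
P(C | flawed) = 0.0221/0.12266 ≈ 0.1802
P(D | flawed) = 0.03696/0.12266 ≈ 0.3013
(Check: 0.0052+0.4800+0.0333+0.1802+0.3013 = 1.0000.)

B 0.0052, A 0.4800, E 0.0333, C 0.1802, D 0.3013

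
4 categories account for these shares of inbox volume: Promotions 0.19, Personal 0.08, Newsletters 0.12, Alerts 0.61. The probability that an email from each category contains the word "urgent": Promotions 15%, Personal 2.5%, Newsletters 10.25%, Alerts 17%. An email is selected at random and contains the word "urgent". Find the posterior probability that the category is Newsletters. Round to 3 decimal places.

By Bayes' rule, posterior ∝ prior × likelihood:
  Promotions: 0.19 × 0.15 = 0.0285
  Personal: 0.08 × 0.025 = 0.002
  Newsletters: 0.12 × 0.1025 = 0.0123
  Alerts: 0.61 × 0.17 = 0.1037
Total = 0.1465.
P(Newsletters | evidence) = 0.0123 / 0.1465 ≈ 0.084.

0.084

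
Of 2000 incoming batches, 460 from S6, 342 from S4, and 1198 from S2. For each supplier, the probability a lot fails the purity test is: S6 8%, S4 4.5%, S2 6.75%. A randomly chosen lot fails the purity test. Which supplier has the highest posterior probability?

S2

Prior × likelihood for each hypothesis:
  S6: 0.23 × 0.08 = 0.0184
  S4: 0.171 × 0.045 = 0.007695
  S2: 0.599 × 0.0675 = 0.0404325
Normalizing constant = 0.0665275.
Largest term belongs to S2, so S2 is most probable.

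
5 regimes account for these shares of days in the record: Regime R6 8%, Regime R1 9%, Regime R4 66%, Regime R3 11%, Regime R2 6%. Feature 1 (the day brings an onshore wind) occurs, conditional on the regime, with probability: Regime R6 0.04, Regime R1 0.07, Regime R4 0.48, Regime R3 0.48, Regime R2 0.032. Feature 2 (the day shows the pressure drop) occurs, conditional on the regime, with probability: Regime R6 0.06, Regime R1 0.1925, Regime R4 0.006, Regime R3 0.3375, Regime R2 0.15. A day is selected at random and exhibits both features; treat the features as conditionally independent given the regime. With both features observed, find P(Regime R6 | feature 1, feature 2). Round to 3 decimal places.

Unnormalized posteriors (prior × likelihood):
  Regime R6: 0.08 × 0.04 × 0.06 = 0.000192
  Regime R1: 0.09 × 0.07 × 0.1925 = 0.00121275
  Regime R4: 0.66 × 0.48 × 0.006 = 0.0019008
  Regime R3: 0.11 × 0.48 × 0.3375 = 0.01782
  Regime R2: 0.06 × 0.032 × 0.15 = 0.000288
Total = 0.02141355.
P(Regime R6 | evidence) = 0.000192 / 0.02141355 ≈ 0.009.

0.009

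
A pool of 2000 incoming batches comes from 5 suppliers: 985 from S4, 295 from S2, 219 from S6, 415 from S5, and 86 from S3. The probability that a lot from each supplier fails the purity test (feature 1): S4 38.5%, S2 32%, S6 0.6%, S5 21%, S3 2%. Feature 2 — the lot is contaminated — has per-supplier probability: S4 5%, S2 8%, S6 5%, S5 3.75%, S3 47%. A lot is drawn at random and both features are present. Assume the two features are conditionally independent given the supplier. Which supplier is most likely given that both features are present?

S4

Unnormalized posteriors (prior × likelihood):
  S4: 0.4925 × 0.385 × 0.05 = 0.009480625
  S2: 0.1475 × 0.32 × 0.08 = 0.003776
  S6: 0.1095 × 0.006 × 0.05 = 0.00003285
  S5: 0.2075 × 0.21 × 0.0375 = 0.0016340625
  S3: 0.043 × 0.02 × 0.47 = 0.0004042
Total = 0.0153277375.
Largest term belongs to S4, so S4 is most probable.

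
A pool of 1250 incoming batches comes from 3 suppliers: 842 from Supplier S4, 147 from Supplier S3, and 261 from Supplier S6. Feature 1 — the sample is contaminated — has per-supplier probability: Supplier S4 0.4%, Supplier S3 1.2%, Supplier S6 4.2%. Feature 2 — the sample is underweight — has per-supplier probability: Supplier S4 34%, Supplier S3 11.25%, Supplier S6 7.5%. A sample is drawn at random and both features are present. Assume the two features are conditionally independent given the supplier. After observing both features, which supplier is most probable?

Supplier S4

Prior × likelihood for each hypothesis:
  Supplier S4: 0.6736 × 0.004 × 0.34 = 0.000916096
  Supplier S3: 0.1176 × 0.012 × 0.1125 = 0.00015876
  Supplier S6: 0.2088 × 0.042 × 0.075 = 0.00065772
Sum = 0.001732576.
Largest term belongs to Supplier S4, so Supplier S4 is most probable.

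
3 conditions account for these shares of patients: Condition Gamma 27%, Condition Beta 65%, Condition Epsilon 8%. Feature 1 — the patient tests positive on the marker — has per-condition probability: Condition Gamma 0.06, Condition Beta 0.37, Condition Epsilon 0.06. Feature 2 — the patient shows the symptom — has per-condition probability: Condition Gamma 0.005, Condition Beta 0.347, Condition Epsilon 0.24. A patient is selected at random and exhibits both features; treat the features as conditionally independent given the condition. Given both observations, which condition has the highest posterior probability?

By Bayes' rule, posterior ∝ prior × likelihood:
  Condition Gamma: 0.27 × 0.06 × 0.005 = 0.000081
  Condition Beta: 0.65 × 0.37 × 0.347 = 0.0834535
  Condition Epsilon: 0.08 × 0.06 × 0.24 = 0.001152
Normalizing constant = 0.0846865.
Largest term belongs to Condition Beta, so Condition Beta is most probable.

Condition Beta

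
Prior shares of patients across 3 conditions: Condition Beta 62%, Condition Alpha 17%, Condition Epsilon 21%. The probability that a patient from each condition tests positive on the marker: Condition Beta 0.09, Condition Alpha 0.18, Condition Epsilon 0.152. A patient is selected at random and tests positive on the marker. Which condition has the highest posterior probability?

Condition Beta

Prior × likelihood for each hypothesis:
  Condition Beta: 0.62 × 0.09 = 0.0558
  Condition Alpha: 0.17 × 0.18 = 0.0306
  Condition Epsilon: 0.21 × 0.152 = 0.03192
Normalizing constant = 0.11832.
Largest term belongs to Condition Beta, so Condition Beta is most probable.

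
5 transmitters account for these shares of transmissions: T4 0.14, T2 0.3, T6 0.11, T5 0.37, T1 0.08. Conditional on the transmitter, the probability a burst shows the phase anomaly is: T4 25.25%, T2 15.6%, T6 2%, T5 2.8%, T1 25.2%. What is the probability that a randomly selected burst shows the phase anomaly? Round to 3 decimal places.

0.115

Unnormalized posteriors (prior × likelihood):
  T4: 0.14 × 0.2525 = 0.03535
  T2: 0.3 × 0.156 = 0.0468
  T6: 0.11 × 0.02 = 0.0022
  T5: 0.37 × 0.028 = 0.01036
  T1: 0.08 × 0.252 = 0.02016
P(anomaly) = 0.03535 + 0.0468 + 0.0022 + 0.01036 + 0.02016 = 0.11487 → 0.115.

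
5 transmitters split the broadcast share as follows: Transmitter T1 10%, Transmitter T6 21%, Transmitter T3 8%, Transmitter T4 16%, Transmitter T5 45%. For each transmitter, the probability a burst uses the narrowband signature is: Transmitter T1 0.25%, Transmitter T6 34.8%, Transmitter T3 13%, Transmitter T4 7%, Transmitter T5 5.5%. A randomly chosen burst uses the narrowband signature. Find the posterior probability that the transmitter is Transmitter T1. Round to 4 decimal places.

Prior × likelihood for each hypothesis:
  Transmitter T1: 0.1 × 0.0025 = 0.00025
  Transmitter T6: 0.21 × 0.348 = 0.07308
  Transmitter T3: 0.08 × 0.13 = 0.0104
  Transmitter T4: 0.16 × 0.07 = 0.0112
  Transmitter T5: 0.45 × 0.055 = 0.02475
Sum = 0.11968.
P(Transmitter T1 | evidence) = 0.00025 / 0.11968 ≈ 0.0021.

0.0021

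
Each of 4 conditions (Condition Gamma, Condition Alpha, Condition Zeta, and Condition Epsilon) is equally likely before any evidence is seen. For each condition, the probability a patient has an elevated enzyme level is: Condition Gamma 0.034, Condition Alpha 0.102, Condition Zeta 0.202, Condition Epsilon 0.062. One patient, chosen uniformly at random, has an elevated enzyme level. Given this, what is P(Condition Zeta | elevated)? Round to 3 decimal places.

With a uniform prior (1/4 each), posterior ∝ likelihood:
  Condition Gamma: 0.034
  Condition Alpha: 0.102
  Condition Zeta: 0.202
  Condition Epsilon: 0.062
Total = 0.4.
P(Condition Zeta | evidence) = 0.202 / 0.4 ≈ 0.505.

0.505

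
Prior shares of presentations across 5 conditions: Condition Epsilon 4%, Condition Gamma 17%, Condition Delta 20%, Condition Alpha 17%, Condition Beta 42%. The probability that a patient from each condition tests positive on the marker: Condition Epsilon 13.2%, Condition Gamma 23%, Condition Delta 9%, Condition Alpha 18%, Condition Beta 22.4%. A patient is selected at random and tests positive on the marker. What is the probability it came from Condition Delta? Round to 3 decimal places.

Unnormalized posteriors (prior × likelihood):
  Condition Epsilon: 0.04 × 0.132 = 0.00528
  Condition Gamma: 0.17 × 0.23 = 0.0391
  Condition Delta: 0.2 × 0.09 = 0.018
  Condition Alpha: 0.17 × 0.18 = 0.0306
  Condition Beta: 0.42 × 0.224 = 0.09408
Sum = 0.18706.
P(Condition Delta | evidence) = 0.018 / 0.18706 ≈ 0.096.

0.096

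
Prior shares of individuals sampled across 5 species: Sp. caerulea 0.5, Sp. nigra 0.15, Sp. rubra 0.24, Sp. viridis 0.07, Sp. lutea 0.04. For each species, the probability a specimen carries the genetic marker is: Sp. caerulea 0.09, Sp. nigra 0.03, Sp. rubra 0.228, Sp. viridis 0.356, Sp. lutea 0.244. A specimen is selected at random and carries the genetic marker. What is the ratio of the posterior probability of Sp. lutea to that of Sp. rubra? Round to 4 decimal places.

Compute prior × likelihood for every hypothesis:
  Sp. caerulea: 0.5 × 0.09 = 0.045
  Sp. nigra: 0.15 × 0.03 = 0.0045
  Sp. rubra: 0.24 × 0.228 = 0.05472
  Sp. viridis: 0.07 × 0.356 = 0.02492
  Sp. lutea: 0.04 × 0.244 = 0.00976
Normalizing constant = 0.1389.
The ratio is 0.00976 / 0.05472 (the normalizer cancels) = 0.1784.

0.1784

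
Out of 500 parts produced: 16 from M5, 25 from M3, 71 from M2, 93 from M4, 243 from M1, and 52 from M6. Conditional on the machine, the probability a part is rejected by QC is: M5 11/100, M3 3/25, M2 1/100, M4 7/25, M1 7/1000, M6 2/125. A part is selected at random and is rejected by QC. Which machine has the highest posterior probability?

Prior × likelihood for each hypothesis:
  M5: 0.032 × 0.11 = 0.00352
  M3: 0.05 × 0.12 = 0.006
  M2: 0.142 × 0.01 = 0.00142
  M4: 0.186 × 0.28 = 0.05208
  M1: 0.486 × 0.007 = 0.003402
  M6: 0.104 × 0.016 = 0.001664
Sum = 0.068086.
Largest term belongs to M4, so M4 is most probable.

M4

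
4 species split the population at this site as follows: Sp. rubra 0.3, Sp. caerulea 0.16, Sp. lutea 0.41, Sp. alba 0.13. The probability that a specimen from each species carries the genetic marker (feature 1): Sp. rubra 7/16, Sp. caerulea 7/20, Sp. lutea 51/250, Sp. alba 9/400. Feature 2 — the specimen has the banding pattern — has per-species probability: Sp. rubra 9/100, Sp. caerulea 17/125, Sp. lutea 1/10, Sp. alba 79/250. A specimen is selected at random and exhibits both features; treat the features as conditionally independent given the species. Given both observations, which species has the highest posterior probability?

Prior × likelihood for each hypothesis:
  Sp. rubra: 0.3 × 0.4375 × 0.09 = 0.0118125
  Sp. caerulea: 0.16 × 0.35 × 0.136 = 0.007616
  Sp. lutea: 0.41 × 0.204 × 0.1 = 0.008364
  Sp. alba: 0.13 × 0.0225 × 0.316 = 0.0009243
Normalizing constant = 0.0287168.
Largest term belongs to Sp. rubra, so Sp. rubra is most probable.

Sp. rubra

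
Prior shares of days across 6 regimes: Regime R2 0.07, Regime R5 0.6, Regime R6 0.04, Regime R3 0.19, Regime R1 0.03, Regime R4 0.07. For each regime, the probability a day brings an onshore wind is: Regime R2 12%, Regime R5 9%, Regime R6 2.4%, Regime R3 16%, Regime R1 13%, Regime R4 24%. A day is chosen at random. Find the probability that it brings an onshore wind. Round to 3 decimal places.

0.114

Prior × likelihood for each hypothesis:
  Regime R2: 0.07 × 0.12 = 0.0084
  Regime R5: 0.6 × 0.09 = 0.054
  Regime R6: 0.04 × 0.024 = 0.00096
  Regime R3: 0.19 × 0.16 = 0.0304
  Regime R1: 0.03 × 0.13 = 0.0039
  Regime R4: 0.07 × 0.24 = 0.0168
P(onshore) = 0.0084 + 0.054 + 0.00096 + 0.0304 + 0.0039 + 0.0168 = 0.11446 → 0.114.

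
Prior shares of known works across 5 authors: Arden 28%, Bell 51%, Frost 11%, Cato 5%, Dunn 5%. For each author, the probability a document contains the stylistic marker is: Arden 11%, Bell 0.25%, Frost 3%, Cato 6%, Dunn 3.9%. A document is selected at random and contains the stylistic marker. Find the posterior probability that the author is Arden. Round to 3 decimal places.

0.764

Compute prior × likelihood for every hypothesis:
  Arden: 0.28 × 0.11 = 0.0308
  Bell: 0.51 × 0.0025 = 0.001275
  Frost: 0.11 × 0.03 = 0.0033
  Cato: 0.05 × 0.06 = 0.003
  Dunn: 0.05 × 0.039 = 0.00195
Total = 0.040325.
P(Arden | evidence) = 0.0308 / 0.040325 ≈ 0.764.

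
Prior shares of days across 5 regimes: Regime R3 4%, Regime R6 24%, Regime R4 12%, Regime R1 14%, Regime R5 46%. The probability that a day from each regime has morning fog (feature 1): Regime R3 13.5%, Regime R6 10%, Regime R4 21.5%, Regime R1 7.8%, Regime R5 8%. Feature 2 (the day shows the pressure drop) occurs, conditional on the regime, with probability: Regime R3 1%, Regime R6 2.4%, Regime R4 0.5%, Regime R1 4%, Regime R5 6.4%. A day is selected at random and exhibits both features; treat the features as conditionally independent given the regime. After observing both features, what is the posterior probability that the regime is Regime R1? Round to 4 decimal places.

Unnormalized posteriors (prior × likelihood):
  Regime R3: 0.04 × 0.135 × 0.01 = 0.000054
  Regime R6: 0.24 × 0.1 × 0.024 = 0.000576
  Regime R4: 0.12 × 0.215 × 0.005 = 0.000129
  Regime R1: 0.14 × 0.078 × 0.04 = 0.0004368
  Regime R5: 0.46 × 0.08 × 0.064 = 0.0023552
Sum = 0.003551.
P(Regime R1 | evidence) = 0.0004368 / 0.003551 ≈ 0.1230.

0.1230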